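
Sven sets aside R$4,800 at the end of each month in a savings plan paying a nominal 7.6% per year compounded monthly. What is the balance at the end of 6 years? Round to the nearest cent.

R$436,155.75

i = 0.076/12 = 0.00633333 per month; n = 6·12 = 72.
FV = PMT · [(1+i)^n − 1] / i = 4800 · 90.865781 = 436,155.7472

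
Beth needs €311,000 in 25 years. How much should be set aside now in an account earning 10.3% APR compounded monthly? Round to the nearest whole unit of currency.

With 12 periods per year: i = 0.00858333, n = 300.
PV = FV·(1+i)^(−n) = 311,000 × 0.076995 = 23,945.5169

€23,946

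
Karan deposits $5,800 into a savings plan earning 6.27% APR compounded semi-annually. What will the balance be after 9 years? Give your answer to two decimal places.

i = 0.0627/2 = 0.03135 per half-year; n = 9·2 = 18.
5,800 × (1+0.03135)^18 = 5,800 × 1.743048 = 10,109.6776

$10,109.68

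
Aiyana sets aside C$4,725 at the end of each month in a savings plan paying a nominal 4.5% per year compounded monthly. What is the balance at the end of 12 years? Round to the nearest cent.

Periodic rate i = 0.045/12 = 0.00375; n = 12 × 12 = 144 periods.
Accumulation factor s(144|0.00375) = 190.473230; FV = 4725 × 190.473230 = 899,986.0106

C$899,986.01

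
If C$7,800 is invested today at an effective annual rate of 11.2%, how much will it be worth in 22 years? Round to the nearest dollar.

C$80,612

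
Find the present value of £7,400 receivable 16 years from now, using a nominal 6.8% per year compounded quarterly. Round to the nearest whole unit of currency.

£2,516

With 4 periods per year: i = 0.017, n = 64.
PV = 7,400 / (1 + 0.017)^64 = 7,400 / 2.941311 = 2,515.8847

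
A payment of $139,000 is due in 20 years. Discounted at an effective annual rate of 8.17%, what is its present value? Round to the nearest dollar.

$28,899

PV = 139,000 / (1 + 0.0817)^20 = 139,000 / 4.809906 = 28,898.6933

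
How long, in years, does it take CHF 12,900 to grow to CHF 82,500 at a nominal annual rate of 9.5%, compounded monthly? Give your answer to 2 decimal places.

Periodic rate i = 0.095/12 = 0.00791667.
(1+i)^n = 82500/12900 = 6.39535, so n = ln 6.39535 / ln 1.00792 = 235.3145 months
= 235.3145/12 years

19.61 years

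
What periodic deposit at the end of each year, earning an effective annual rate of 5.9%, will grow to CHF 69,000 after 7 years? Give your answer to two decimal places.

CHF 8,245.42

FV-annuity factor = 8.368283; PMT = 69000 / 8.368283 = 8,245.4193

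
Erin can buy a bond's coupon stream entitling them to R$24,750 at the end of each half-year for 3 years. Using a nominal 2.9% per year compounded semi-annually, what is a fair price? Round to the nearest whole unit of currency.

With 2 periods per year: i = 0.0145, n = 6.
PV = PMT · [1 − (1+i)^(−n)] / i = 24750 · 5.706901 = 141,245.7929

R$141,246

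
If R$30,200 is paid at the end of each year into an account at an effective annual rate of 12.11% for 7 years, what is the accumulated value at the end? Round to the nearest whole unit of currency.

R$305,722

FV = 30200 × [(1+0.1211)^7 − 1] / 0.1211 = 30200 × 10.123243 = 305,721.9309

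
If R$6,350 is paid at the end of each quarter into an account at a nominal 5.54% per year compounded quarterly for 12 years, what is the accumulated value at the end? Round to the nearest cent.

R$428,798.54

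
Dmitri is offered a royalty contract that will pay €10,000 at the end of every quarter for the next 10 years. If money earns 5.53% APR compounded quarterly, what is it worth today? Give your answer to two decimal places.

With 4 periods per year: i = 0.013825, n = 40.
Annuity factor a(40|0.013825) = 30.567488; PV = 10000 × 30.567488 = 305,674.8810

€305,674.88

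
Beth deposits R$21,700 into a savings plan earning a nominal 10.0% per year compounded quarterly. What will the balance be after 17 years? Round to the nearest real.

R$116,328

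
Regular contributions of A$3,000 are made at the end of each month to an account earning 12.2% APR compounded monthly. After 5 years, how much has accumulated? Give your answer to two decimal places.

Periodic rate i = 0.122/12 = 0.0101667; n = 5 × 12 = 60 periods.
FV = 3000 × [(1+0.0101667)^60 − 1] / 0.0101667 = 3000 × 82.108685 = 246,326.0564

A$246,326.06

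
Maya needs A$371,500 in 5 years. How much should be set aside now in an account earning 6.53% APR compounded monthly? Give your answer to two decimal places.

A$268,253.92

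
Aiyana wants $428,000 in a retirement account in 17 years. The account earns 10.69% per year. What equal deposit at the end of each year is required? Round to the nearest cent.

$9,900.34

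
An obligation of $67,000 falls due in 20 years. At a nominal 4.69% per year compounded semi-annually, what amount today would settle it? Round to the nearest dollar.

$26,510

Periodic rate i = 0.0469/2 = 0.02345; n = 20 × 2 = 40 periods.
PV = 67,000 / (1 + 0.02345)^40 = 67,000 / 2.527349 = 26,509.9915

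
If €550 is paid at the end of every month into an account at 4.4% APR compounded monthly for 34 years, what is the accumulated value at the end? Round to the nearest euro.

i = 0.044/12 = 0.00366667 per month; n = 34·12 = 408.
FV = PMT · [(1+i)^n − 1] / i = 550 · 941.345985 = 517,740.2919

€517,740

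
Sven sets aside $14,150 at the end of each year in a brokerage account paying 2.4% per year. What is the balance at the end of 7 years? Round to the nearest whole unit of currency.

FV = PMT · [(1+i)^n − 1] / i = 14150 · 7.524651 = 106,473.8097

$106,474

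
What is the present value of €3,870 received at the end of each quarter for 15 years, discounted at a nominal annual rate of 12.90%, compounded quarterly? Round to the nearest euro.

i = 0.129/4 = 0.03225 per quarter; n = 15·4 = 60.
Annuity factor a(60|0.03225) = 26.390572; PV = 3870 × 26.390572 = 102,131.5141

€102,132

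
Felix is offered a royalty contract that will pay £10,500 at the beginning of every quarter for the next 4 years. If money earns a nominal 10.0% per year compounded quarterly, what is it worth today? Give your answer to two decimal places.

With 4 periods per year: i = 0.025, n = 16.
PV = 10500 × [1 − (1+0.025)^(−16)] / 0.025 × (1+i) = 10500 × 13.381378 = 140,504.4661
Payments are at the start of each period, so multiply by (1+i).

£140,504.47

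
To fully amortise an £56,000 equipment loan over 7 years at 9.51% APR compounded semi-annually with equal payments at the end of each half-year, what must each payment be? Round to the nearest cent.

Periodic rate i = 0.0951/2 = 0.04755; n = 7 × 2 = 14 periods.
Annuity-PV factor = 10.055537; PMT = 56000 / 10.055537 = 5,569.0709

£5,569.07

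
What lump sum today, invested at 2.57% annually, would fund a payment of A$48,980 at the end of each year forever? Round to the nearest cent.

A$1,905,836.58

PV = PMT / i = 48980 / 0.0257 = 1,905,836.5759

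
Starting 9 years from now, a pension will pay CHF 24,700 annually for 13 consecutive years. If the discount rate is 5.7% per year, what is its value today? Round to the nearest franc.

PV at t=8 (ordinary 13-year annuity): 24700 × a(13|0.057) = 24700 × 9.009905 = 222,544.6638
PV₀ = 222,544.6638 / (1+0.057)^8 = 222,544.6638 / 1.558116 = 142,829.2931

CHF 142,829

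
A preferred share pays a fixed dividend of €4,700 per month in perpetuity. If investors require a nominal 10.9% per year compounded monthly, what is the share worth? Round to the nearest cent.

€517,431.19

Periodic rate i = 0.109/12 = 0.00908333.
PV = PMT / i = 4700 / 0.00908333 = 517,431.1927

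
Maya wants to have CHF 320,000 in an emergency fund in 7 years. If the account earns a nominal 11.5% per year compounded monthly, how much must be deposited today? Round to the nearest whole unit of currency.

CHF 143,618

With 12 periods per year: i = 0.00958333, n = 84.
PV = FV·(1+i)^(−n) = 320,000 × 0.448805 = 143,617.5437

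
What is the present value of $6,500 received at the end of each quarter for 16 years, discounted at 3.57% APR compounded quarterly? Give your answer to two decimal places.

$315,874.29

With 4 periods per year: i = 0.008925, n = 64.
PV = 6500 × [1 − (1+0.008925)^(−64)] / 0.008925 = 6500 × 48.596044 = 315,874.2880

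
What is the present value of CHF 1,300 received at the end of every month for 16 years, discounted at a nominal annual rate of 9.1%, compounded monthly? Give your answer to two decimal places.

CHF 131,236.91

i = 0.091/12 = 0.00758333 per month; n = 16·12 = 192.
Annuity factor a(192|0.00758333) = 100.951468; PV = 1300 × 100.951468 = 131,236.9078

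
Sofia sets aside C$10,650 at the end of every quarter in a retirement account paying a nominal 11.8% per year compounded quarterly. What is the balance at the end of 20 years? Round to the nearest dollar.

i = 0.118/4 = 0.0295 per quarter; n = 20·4 = 80.
FV = PMT · [(1+i)^n − 1] / i = 10650 · 313.067009 = 3,334,163.6420

C$3,334,164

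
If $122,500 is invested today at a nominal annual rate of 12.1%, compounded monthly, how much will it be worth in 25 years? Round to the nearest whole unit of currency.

$2,484,836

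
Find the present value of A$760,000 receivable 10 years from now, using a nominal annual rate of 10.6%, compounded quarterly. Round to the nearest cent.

With 4 periods per year: i = 0.0265, n = 40.
PV = FV·(1+i)^(−n) = 760,000 × 0.351271 = 266,965.6862

A$266,965.69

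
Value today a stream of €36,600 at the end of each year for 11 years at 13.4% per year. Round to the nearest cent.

PV = 36600 × [1 − (1+0.134)^(−11)] / 0.134 = 36600 × 5.591351 = 204,643.4577

€204,643.46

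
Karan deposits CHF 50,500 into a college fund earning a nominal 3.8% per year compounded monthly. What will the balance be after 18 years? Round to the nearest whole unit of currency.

CHF 99,972

Periodic rate i = 0.038/12 = 0.00316667; n = 18 × 12 = 216 periods.
50,500 × (1+0.00316667)^216 = 50,500 × 1.979648 = 99,972.2470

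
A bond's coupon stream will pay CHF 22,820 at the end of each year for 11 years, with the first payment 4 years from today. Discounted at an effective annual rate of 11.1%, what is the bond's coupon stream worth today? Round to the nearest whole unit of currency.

CHF 102,820

PV at t=3 (ordinary 11-year annuity): 22820 × a(11|0.111) = 22820 × 6.178775 = 140,999.6414
Discount back 3 years: 140,999.6414 × (1+0.111)^(−3) = 140,999.6414 × 0.729219 = 102,819.5814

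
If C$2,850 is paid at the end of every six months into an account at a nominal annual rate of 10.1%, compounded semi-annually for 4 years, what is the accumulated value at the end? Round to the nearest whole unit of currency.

C$27,264

With 2 periods per year: i = 0.0505, n = 8.
FV = PMT · [(1+i)^n − 1] / i = 2850 · 9.566203 = 27,263.6776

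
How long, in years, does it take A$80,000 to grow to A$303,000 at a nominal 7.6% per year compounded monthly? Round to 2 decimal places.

Periodic rate i = 0.076/12 = 0.00633333.
(1+i)^n = 303000/80000 = 3.78750, so n = ln 3.78750 / ln 1.00633 = 210.9345 months
= 210.9345/12 years

17.58 years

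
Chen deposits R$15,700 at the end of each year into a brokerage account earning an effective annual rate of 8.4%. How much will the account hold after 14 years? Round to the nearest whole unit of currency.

R$391,232

Accumulation factor s(14|0.084) = 24.919213; FV = 15700 × 24.919213 = 391,231.6426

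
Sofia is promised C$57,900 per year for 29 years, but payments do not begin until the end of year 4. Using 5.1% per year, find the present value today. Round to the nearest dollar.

PV at t=3 (ordinary 29-year annuity): 57900 × a(29|0.051) = 57900 × 14.973896 = 866,988.5883
Discount back 3 years: 866,988.5883 × (1+0.051)^(−3) = 866,988.5883 × 0.861374 = 746,801.5885

C$746,802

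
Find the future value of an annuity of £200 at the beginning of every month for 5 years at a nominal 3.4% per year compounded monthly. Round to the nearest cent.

i = 0.034/12 = 0.00283333 per month; n = 5·12 = 60.
FV = 200 × [(1+0.00283333)^60 − 1] / 0.00283333 × (1+i) = 200 × 65.486183 = 13,097.2367
(annuity-due: payments at period start, so ×(1+i).)

£13,097.24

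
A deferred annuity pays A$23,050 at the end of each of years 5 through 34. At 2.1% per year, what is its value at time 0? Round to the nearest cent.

Value one period before first payment (t=4): 23050 × [1 − (1+0.021)^(−30)] / 0.021 = 23050 × 22.091538 = 509,209.9588
Discount back 4 years: 509,209.9588 × (1+0.021)^(−4) = 509,209.9588 × 0.920231 = 468,590.9755

A$468,590.98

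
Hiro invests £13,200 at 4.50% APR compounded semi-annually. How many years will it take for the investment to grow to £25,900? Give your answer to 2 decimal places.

15.15 years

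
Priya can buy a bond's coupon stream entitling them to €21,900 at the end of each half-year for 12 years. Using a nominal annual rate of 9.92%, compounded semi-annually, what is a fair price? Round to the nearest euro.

€303,370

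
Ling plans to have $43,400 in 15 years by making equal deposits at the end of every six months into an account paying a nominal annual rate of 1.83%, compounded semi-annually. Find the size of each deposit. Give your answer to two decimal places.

With 2 periods per year: i = 0.00915, n = 30.
PMT = 43400 / ( [(1+0.00915)^30 − 1] / 0.00915 ) = 43400 / 34.342195 = 1,263.7515

$1,263.75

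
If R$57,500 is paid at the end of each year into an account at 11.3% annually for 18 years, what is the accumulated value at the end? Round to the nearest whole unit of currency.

R$2,986,595

Accumulation factor s(18|0.113) = 51.940774; FV = 57500 × 51.940774 = 2,986,594.5268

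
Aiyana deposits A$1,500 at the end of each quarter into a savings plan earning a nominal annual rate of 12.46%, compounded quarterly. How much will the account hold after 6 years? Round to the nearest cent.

A$52,390.22

Periodic rate i = 0.1246/4 = 0.03115; n = 6 × 4 = 24 periods.
Accumulation factor s(24|0.03115) = 34.926814; FV = 1500 × 34.926814 = 52,390.2208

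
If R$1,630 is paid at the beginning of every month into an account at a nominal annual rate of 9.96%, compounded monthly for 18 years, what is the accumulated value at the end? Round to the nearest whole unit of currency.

With 12 periods per year: i = 0.0083, n = 216.
FV = 1630 × [(1+0.0083)^216 − 1] / 0.0083 × (1+i) = 1630 × 602.789558 = 982,546.9799
(annuity-due: payments at period start, so ×(1+i).)

R$982,547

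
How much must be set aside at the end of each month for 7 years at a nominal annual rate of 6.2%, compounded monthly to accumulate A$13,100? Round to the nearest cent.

A$124.95

Periodic rate i = 0.062/12 = 0.00516667; n = 7 × 12 = 84 periods.
FV-annuity factor = 104.844259; PMT = 13100 / 104.844259 = 124.9472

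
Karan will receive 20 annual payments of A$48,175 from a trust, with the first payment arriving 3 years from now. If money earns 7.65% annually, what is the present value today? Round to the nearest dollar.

Value one period before first payment (t=2): 48175 × [1 − (1+0.0765)^(−20)] / 0.0765 = 48175 × 10.079232 = 485,566.9997
PV₀ = 485,566.9997 / (1+0.0765)^2 = 485,566.9997 / 1.158852 = 419,006.8231

A$419,007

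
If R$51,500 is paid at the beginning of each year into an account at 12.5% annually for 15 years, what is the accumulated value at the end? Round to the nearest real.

R$2,248,799

Accumulation factor s(15|0.125) × (1+i) = 43.666001; FV = 51500 × 43.666001 = 2,248,799.0709
(annuity-due: payments at period start, so ×(1+i).)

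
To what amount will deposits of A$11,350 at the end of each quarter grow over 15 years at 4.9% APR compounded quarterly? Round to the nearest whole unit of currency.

A$997,123

i = 0.049/4 = 0.01225 per quarter; n = 15·4 = 60.
Accumulation factor s(60|0.01225) = 87.852257; FV = 11350 × 87.852257 = 997,123.1191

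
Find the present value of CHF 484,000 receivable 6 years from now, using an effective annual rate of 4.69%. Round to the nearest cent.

PV = FV·(1+i)^(−n) = 484,000 × 0.759572 = 367,632.7245

CHF 367,632.72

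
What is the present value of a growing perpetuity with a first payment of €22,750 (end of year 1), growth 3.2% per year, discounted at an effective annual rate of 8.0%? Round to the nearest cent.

PV = D₁/(r − g) = 22750/(0.08 − 0.032) = 473,958.3333

€473,958.33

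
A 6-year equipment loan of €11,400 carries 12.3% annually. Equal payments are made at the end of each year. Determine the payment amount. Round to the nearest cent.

Annuity-PV factor = 4.076710; PMT = 11400 / 4.076710 = 2,796.3723

€2,796.37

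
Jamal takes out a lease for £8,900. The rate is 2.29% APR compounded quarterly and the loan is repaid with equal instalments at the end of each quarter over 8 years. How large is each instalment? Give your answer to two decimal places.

£305.17

i = 0.0229/4 = 0.005725 per quarter; n = 8·4 = 32.
PMT = 8900 / ( [1 − (1+0.005725)^(−32)] / 0.005725 ) = 8900 / 29.163896 = 305.1719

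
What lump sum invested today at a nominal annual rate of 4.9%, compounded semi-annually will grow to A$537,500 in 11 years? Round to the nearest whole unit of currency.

A$315,584

Periodic rate i = 0.049/2 = 0.0245; n = 11 × 2 = 22 periods.
PV = 537,500 / (1 + 0.0245)^22 = 537,500 / 1.703190 = 315,584.2266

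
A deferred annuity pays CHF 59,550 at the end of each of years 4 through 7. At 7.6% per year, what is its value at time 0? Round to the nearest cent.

CHF 159,745.85

PV at t=3 (ordinary 4-year annuity): 59550 × a(4|0.076) = 59550 × 3.341832 = 199,006.0997
Discount back 3 years: 199,006.0997 × (1+0.076)^(−3) = 199,006.0997 × 0.802718 = 159,745.8461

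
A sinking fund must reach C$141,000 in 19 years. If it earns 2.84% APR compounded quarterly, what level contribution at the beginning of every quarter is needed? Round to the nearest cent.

C$1,396.02

i = 0.0284/4 = 0.0071 per quarter; n = 19·4 = 76.
FV-annuity factor × (1+i) = 101.001257; PMT = 141000 / 101.001257 = 1,396.0222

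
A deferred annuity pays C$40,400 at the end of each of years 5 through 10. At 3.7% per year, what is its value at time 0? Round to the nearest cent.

C$184,938.63

Value one period before first payment (t=4): 40400 × [1 − (1+0.037)^(−6)] / 0.037 = 40400 × 5.293724 = 213,866.4452
PV₀ = 213,866.4452 / (1+0.037)^4 = 213,866.4452 / 1.156418 = 184,938.6254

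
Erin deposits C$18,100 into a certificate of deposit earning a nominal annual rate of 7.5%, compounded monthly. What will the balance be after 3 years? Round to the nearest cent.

With 12 periods per year: i = 0.00625, n = 36.
18,100 × (1+0.00625)^36 = 18,100 × 1.251446 = 22,651.1751

C$22,651.18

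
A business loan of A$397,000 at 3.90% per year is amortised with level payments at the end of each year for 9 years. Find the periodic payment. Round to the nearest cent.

PMT = 397000 / ( [1 − (1+0.039)^(−9)] / 0.039 ) = 397000 / 7.469330 = 53,150.6874

A$53,150.69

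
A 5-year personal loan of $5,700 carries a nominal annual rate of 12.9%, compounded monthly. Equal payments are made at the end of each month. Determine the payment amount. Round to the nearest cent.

$129.40

Periodic rate i = 0.129/12 = 0.01075; n = 5 × 12 = 60 periods.
PMT = 5700 / ( [1 − (1+0.01075)^(−60)] / 0.01075 ) = 5700 / 44.049148 = 129.4009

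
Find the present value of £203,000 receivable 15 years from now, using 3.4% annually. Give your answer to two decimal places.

Discount factor = (1+0.034)^(−15) = 0.605608; PV = 203,000 × 0.605608 = 122,938.5132

£122,938.51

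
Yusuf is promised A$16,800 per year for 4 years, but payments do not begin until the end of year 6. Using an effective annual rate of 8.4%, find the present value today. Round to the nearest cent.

PV at t=5 (ordinary 4-year annuity): 16800 × a(4|0.084) = 16800 × 3.282850 = 55,151.8787
Discount back 5 years: 55,151.8787 × (1+0.084)^(−5) = 55,151.8787 × 0.668119 = 36,847.9982

A$36,848.00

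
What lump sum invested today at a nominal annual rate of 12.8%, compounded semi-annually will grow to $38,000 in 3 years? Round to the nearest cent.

With 2 periods per year: i = 0.064, n = 6.
PV = 38,000 / (1 + 0.064)^6 = 38,000 / 1.450941 = 26,189.8993

$26,189.90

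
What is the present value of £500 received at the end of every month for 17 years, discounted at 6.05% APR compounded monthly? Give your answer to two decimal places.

i = 0.0605/12 = 0.00504167 per month; n = 17·12 = 204.
Annuity factor a(204|0.00504167) = 127.246025; PV = 500 × 127.246025 = 63,623.0126

£63,623.01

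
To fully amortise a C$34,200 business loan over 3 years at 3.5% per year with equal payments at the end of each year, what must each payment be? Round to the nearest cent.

C$12,207.15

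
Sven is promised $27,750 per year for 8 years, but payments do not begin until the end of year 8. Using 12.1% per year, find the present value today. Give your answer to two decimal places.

Value one period before first payment (t=7): 27750 × [1 − (1+0.121)^(−8)] / 0.121 = 27750 × 4.950331 = 137,371.6955
PV₀ = 137,371.6955 / (1+0.121)^7 = 137,371.6955 / 2.224535 = 61,752.9871

$61,752.99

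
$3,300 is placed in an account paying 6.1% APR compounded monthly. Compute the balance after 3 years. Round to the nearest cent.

$3,960.85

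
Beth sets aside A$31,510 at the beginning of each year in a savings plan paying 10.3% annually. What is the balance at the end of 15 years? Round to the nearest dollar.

FV = PMT · [(1+i)^n − 1] / i × (1+i) = 31510 · 35.889659 = 1,130,883.1501
(annuity-due: payments at period start, so ×(1+i).)

A$1,130,883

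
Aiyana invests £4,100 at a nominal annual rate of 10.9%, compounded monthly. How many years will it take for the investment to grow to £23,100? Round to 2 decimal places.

15.93 years

Periodic rate i = 0.109/12 = 0.00908333.
n = ln(23100/4100) / ln(1+0.00908333) = ln(5.63415) / 0.009042 = 191.1948 months
= 191.1948/12 years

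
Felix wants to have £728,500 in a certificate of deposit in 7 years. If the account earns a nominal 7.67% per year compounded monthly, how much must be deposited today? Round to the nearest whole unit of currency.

£426,578

With 12 periods per year: i = 0.00639167, n = 84.
PV = 728,500 / (1 + 0.00639167)^84 = 728,500 / 1.707775 = 426,578.4086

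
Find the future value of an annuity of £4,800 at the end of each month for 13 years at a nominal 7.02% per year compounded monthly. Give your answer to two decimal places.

£1,217,785.43

Periodic rate i = 0.0702/12 = 0.00585; n = 13 × 12 = 156 periods.
FV = PMT · [(1+i)^n − 1] / i = 4800 · 253.705297 = 1,217,785.4257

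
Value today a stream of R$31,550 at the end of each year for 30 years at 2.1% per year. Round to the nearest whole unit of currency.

Annuity factor a(30|0.021) = 22.091538; PV = 31550 × 22.091538 = 696,988.0348

R$696,988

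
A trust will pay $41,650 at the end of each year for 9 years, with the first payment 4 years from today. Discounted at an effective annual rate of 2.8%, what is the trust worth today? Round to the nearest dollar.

$301,312

Value one period before first payment (t=3): 41650 × [1 − (1+0.028)^(−9)] / 0.028 = 41650 × 7.859236 = 327,337.1825
PV₀ = 327,337.1825 / (1+0.028)^3 = 327,337.1825 / 1.086374 = 301,311.7002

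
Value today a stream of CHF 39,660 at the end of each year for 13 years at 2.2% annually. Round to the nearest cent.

CHF 444,199.93

Annuity factor a(13|0.022) = 11.200200; PV = 39660 × 11.200200 = 444,199.9303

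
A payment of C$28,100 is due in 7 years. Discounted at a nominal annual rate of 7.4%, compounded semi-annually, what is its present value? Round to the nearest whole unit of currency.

C$16,897

With 2 periods per year: i = 0.037, n = 14.
PV = 28,100 / (1 + 0.037)^14 = 28,100 / 1.663040 = 16,896.7715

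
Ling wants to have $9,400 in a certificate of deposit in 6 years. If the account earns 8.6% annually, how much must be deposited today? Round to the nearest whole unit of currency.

$5,730

Discount factor = (1+0.086)^(−6) = 0.609566; PV = 9,400 × 0.609566 = 5,729.9245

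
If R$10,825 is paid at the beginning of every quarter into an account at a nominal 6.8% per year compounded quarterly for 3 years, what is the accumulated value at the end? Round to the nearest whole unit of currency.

R$145,188

With 4 periods per year: i = 0.017, n = 12.
Accumulation factor s(12|0.017) × (1+i) = 13.412277; FV = 10825 × 13.412277 = 145,187.8960
(Beginning-of-period payments → annuity-due factor ×(1+i).)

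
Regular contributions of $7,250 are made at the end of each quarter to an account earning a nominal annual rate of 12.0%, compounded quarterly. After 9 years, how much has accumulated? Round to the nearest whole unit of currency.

With 4 periods per year: i = 0.03, n = 36.
Accumulation factor s(36|0.03) = 63.275944; FV = 7250 × 63.275944 = 458,750.5959

$458,751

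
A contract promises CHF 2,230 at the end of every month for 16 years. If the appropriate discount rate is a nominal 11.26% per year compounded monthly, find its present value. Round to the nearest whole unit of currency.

CHF 198,103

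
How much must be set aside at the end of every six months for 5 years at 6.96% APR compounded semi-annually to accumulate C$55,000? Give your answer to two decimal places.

C$4,692.61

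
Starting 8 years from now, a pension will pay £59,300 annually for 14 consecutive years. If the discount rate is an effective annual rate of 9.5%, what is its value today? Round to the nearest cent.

£237,880.01

Value one period before first payment (t=7): 59300 × [1 − (1+0.095)^(−14)] / 0.095 = 59300 × 7.571852 = 449,010.8015
PV₀ = 449,010.8015 / (1+0.095)^7 = 449,010.8015 / 1.887552 = 237,880.0135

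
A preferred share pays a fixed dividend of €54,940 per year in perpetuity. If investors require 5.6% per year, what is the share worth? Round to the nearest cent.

PV = PMT / i = 54940 / 0.056 = 981,071.4286

€981,071.43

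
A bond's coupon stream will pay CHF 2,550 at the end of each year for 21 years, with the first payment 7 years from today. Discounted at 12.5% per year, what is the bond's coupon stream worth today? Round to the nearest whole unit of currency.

CHF 9,214

PV at t=6 (ordinary 21-year annuity): 2550 × a(21|0.125) = 2550 × 7.325647 = 18,680.4010
Discount back 6 years: 18,680.4010 × (1+0.125)^(−6) = 18,680.4010 × 0.493270 = 9,214.4848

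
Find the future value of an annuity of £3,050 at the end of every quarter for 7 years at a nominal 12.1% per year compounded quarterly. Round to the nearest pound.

£131,430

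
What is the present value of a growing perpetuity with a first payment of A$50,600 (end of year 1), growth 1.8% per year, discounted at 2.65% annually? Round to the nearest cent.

A$5,952,941.18

PV = D₁/(r − g) = 50600/(0.0265 − 0.018) = 5,952,941.1765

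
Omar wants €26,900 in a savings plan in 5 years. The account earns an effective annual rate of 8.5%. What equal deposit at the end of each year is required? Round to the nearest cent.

FV-annuity factor = 5.925373; PMT = 26900 / 5.925373 = 4,539.7987

€4,539.80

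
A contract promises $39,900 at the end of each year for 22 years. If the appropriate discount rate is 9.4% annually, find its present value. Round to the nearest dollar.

$365,656

PV = PMT · [1 − (1+i)^(−n)] / i = 39900 · 9.164320 = 365,656.3546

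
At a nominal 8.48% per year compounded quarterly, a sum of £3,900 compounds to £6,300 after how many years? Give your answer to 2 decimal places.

Periodic rate i = 0.0848/4 = 0.0212.
(1+i)^n = 6300/3900 = 1.61538, so n = ln 1.61538 / ln 1.0212 = 22.8603 quarters
= 22.8603/4 years

5.72 years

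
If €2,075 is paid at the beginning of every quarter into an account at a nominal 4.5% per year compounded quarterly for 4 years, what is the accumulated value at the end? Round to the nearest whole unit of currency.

€36,561

i = 0.045/4 = 0.01125 per quarter; n = 4·4 = 16.
FV = PMT · [(1+i)^n − 1] / i × (1+i) = 2075 · 17.619553 = 36,560.5716
(Beginning-of-period payments → annuity-due factor ×(1+i).)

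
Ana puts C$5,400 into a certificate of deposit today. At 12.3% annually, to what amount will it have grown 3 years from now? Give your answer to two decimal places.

FV = PV·(1+i)^n = 5,400 × 1.416248 = 7,647.7385

C$7,647.74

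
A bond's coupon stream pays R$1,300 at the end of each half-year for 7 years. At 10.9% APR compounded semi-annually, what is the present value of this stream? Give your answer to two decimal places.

With 2 periods per year: i = 0.0545, n = 14.
PV = 1300 × [1 − (1+0.0545)^(−14)] / 0.0545 = 1300 × 9.619889 = 12,505.8552

R$12,505.86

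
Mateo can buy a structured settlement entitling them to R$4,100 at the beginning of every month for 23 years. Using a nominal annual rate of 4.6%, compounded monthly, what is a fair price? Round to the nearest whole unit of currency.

R$700,188

Periodic rate i = 0.046/12 = 0.00383333; n = 23 × 12 = 276 periods.
PV = 4100 × [1 − (1+0.00383333)^(−276)] / 0.00383333 × (1+i) = 4100 × 170.777636 = 700,188.3094
(Beginning-of-period payments → annuity-due factor ×(1+i).)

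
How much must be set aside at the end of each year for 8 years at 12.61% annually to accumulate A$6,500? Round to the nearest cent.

A$516.83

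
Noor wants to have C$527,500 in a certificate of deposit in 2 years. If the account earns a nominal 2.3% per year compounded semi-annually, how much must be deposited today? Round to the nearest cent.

With 2 periods per year: i = 0.0115, n = 4.
PV = FV·(1+i)^(−n) = 527,500 × 0.955293 = 503,916.8906

C$503,916.89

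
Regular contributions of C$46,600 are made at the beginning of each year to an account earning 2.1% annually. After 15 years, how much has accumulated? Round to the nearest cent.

C$828,766.94

FV = PMT · [(1+i)^n − 1] / i × (1+i) = 46600 · 17.784698 = 828,766.9372
(Beginning-of-period payments → annuity-due factor ×(1+i).)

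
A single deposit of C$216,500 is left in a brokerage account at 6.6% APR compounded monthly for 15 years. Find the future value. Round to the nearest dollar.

i = 0.066/12 = 0.0055 per month; n = 15·12 = 180.
216,500 × (1+0.0055)^180 = 216,500 × 2.683944 = 581,073.9265

C$581,074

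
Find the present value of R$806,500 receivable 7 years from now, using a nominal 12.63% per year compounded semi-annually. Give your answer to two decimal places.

R$342,200.60

i = 0.1263/2 = 0.06315 per half-year; n = 7·2 = 14.
PV = FV·(1+i)^(−n) = 806,500 × 0.424303 = 342,200.5966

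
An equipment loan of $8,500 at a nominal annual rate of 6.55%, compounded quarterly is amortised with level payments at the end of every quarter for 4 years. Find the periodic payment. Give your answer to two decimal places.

$608.19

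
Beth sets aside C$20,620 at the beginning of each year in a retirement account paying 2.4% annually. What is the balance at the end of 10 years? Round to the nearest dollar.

Accumulation factor s(10|0.024) × (1+i) = 11.419759; FV = 20620 × 11.419759 = 235,475.4294
(annuity-due: payments at period start, so ×(1+i).)

C$235,475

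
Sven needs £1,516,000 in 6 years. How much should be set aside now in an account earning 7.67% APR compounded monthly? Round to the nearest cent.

With 12 periods per year: i = 0.00639167, n = 72.
PV = 1,516,000 / (1 + 0.00639167)^72 = 1,516,000 / 1.582072 = 958,236.9175

£958,236.92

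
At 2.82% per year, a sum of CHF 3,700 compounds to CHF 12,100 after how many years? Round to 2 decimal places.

(1+i)^n = 12100/3700 = 3.27027, so n = ln 3.27027 / ln 1.0282 = 42.6065 years

42.61 years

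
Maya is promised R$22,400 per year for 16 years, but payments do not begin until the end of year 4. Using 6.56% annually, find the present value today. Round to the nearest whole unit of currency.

R$180,096

Value one period before first payment (t=3): 22400 × [1 − (1+0.0656)^(−16)] / 0.0656 = 22400 × 9.728353 = 217,915.1101
PV₀ = 217,915.1101 / (1+0.0656)^3 = 217,915.1101 / 1.209992 = 180,096.2665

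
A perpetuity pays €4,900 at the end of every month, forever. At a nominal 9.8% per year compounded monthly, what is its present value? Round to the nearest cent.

Periodic rate i = 0.098/12 = 0.00816667.
PV = PMT / i = 4900 / 0.00816667 = 600,000.0000

€600,000.00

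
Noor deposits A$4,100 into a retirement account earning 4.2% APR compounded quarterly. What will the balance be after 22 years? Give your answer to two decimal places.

With 4 periods per year: i = 0.0105, n = 88.
4,100 × (1+0.0105)^88 = 4,100 × 2.507240 = 10,279.6855

A$10,279.69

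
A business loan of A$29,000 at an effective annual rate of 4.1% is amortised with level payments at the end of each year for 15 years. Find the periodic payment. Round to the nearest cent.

A$2,626.56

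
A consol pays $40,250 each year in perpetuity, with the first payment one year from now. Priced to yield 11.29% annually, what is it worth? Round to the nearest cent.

PV = C/r = 40250/0.1129 = 356,510.1860

$356,510.19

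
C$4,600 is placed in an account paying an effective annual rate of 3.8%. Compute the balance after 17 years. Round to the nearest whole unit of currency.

FV = PV·(1+i)^n = 4,600 × 1.885189 = 8,671.8717

C$8,672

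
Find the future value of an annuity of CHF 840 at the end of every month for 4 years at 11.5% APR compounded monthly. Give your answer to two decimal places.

CHF 50,891.59

With 12 periods per year: i = 0.00958333, n = 48.
Accumulation factor s(48|0.00958333) = 60.585221; FV = 840 × 60.585221 = 50,891.5855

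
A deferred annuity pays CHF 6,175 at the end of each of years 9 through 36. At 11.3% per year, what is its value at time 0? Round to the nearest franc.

PV at t=8 (ordinary 28-year annuity): 6175 × a(28|0.113) = 6175 × 8.407929 = 51,918.9626
PV₀ = 51,918.9626 / (1+0.113)^8 = 51,918.9626 / 2.354840 = 22,047.7711

CHF 22,048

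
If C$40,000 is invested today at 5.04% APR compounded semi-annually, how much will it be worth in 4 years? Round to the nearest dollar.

Periodic rate i = 0.0504/2 = 0.0252; n = 4 × 2 = 8 periods.
FV = PV·(1+i)^n = 40,000 × 1.220306 = 48,812.2438

C$48,812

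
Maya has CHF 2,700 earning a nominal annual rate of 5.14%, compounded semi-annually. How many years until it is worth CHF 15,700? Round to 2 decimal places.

Periodic rate i = 0.0514/2 = 0.0257.
(1+i)^n = 15700/2700 = 5.81481, so n = ln 5.81481 / ln 1.0257 = 69.3749 half-years
= 69.3749/2 years

34.69 years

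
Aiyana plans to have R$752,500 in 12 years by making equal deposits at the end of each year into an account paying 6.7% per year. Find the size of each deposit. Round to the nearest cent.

R$42,814.70

FV-annuity factor = 17.575740; PMT = 752500 / 17.575740 = 42,814.6989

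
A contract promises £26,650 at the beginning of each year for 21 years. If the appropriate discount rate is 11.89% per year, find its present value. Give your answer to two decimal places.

PV = PMT · [1 − (1+i)^(−n)] / i × (1+i) = 26650 · 8.521243 = 227,091.1213
(Beginning-of-period payments → annuity-due factor ×(1+i).)

£227,091.12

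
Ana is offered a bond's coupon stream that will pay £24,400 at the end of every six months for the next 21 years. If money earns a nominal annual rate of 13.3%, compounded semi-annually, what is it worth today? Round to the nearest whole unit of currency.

With 2 periods per year: i = 0.0665, n = 42.
Annuity factor a(42|0.0665) = 14.031074; PV = 24400 × 14.031074 = 342,358.2146

£342,358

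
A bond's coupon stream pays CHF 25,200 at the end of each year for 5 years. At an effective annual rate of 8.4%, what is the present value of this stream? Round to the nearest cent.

CHF 99,564.41

Annuity factor a(5|0.084) = 3.950969; PV = 25200 × 3.950969 = 99,564.4077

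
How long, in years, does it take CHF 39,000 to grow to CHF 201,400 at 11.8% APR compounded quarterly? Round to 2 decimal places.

14.12 years

Periodic rate i = 0.118/4 = 0.0295.
(1+i)^n = 201400/39000 = 5.16410, so n = ln 5.16410 / ln 1.0295 = 56.4688 quarters
= 56.4688/4 years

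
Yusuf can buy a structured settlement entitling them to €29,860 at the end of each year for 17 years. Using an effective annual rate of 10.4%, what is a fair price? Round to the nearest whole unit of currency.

€233,710

Annuity factor a(17|0.104) = 7.826870; PV = 29860 × 7.826870 = 233,710.3481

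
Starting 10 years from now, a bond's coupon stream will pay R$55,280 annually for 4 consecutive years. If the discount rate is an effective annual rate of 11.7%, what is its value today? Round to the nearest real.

Value one period before first payment (t=9): 55280 × [1 − (1+0.117)^(−4)] / 0.117 = 55280 × 3.056641 = 168,971.0956
PV₀ = 168,971.0956 / (1+0.117)^9 = 168,971.0956 / 2.706940 = 62,421.4513

R$62,421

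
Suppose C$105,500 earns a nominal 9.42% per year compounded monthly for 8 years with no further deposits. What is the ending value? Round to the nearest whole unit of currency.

C$223,490

Periodic rate i = 0.0942/12 = 0.00785; n = 8 × 12 = 96 periods.
FV = PV·(1+i)^n = 105,500 × 2.118392 = 223,490.4004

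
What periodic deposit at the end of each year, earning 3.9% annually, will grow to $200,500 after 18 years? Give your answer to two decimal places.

PMT = 200500 / ( [(1+0.039)^18 − 1] / 0.039 ) = 200500 / 25.411267 = 7,890.2009

$7,890.20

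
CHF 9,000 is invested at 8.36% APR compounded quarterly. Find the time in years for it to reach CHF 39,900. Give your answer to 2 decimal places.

18.00 years

Periodic rate i = 0.0836/4 = 0.0209.
(1+i)^n = 39900/9000 = 4.43333, so n = ln 4.43333 / ln 1.0209 = 71.9933 quarters
= 71.9933/4 years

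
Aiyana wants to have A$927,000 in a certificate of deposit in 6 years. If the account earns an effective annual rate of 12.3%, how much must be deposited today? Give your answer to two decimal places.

Discount factor = (1+0.123)^(−6) = 0.498565; PV = 927,000 × 0.498565 = 462,169.4095

A$462,169.41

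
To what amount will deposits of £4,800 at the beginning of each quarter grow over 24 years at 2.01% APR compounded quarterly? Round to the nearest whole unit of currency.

i = 0.0201/4 = 0.005025 per quarter; n = 24·4 = 96.
FV = PMT · [(1+i)^n − 1] / i × (1+i) = 4800 · 123.603462 = 593,296.6166
(Beginning-of-period payments → annuity-due factor ×(1+i).)

£593,297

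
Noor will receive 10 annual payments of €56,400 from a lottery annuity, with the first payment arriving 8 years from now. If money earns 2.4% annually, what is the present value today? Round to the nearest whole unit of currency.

€420,278

PV at t=7 (ordinary 10-year annuity): 56400 × a(10|0.024) = 56400 × 8.797462 = 496,176.8727
PV₀ = 496,176.8727 / (1+0.024)^7 = 496,176.8727 / 1.180592 = 420,278.1589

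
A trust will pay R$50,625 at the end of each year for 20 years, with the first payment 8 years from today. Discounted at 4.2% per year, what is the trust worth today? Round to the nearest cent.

PV at t=7 (ordinary 20-year annuity): 50625 × a(20|0.042) = 50625 × 13.352783 = 675,984.6552
Discount back 7 years: 675,984.6552 × (1+0.042)^(−7) = 675,984.6552 × 0.749766 = 506,830.5734

R$506,830.57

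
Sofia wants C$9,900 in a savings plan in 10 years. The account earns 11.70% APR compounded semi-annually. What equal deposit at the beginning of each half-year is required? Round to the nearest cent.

With 2 periods per year: i = 0.0585, n = 20.
FV-annuity factor × (1+i) = 38.315482; PMT = 9900 / 38.315482 = 258.3812

C$258.38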